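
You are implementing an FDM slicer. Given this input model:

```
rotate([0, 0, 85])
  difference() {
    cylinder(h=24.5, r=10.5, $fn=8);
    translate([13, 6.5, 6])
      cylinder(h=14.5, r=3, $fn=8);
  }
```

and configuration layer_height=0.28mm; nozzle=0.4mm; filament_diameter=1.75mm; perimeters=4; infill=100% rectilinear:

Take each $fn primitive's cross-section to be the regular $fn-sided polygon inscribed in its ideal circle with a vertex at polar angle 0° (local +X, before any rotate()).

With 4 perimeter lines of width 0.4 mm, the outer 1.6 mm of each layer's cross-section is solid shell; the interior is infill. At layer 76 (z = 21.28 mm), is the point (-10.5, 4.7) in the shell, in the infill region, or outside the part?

outside

At z = 21.28 mm: the r=10.5 cylinder gives a regular 8-gon of circumradius 10.5 (constant along its height); the cylinder at (13, 6.5) does not reach this height (z outside [6, 20.5]); Taking the first minus the rest: none of the subtracted shapes is present at this height, so the r=10.5 cylinder is unchanged — 1 connected region; (whole slice rotated 85° about Z — lengths, areas and connectivity unchanged). Overall, the cross-section is a single solid region. Undo the 85° rotation: the query point maps to (3.767, 10.870) in the un-rotated model frame. The nearest boundary edge runs (7.42, 7.42)→(0.00, 10.50); distance from the point to it = 1.78 mm. The point is not inside any of the regions above, so it lies outside the cross-section (1.78 mm from the nearest boundary).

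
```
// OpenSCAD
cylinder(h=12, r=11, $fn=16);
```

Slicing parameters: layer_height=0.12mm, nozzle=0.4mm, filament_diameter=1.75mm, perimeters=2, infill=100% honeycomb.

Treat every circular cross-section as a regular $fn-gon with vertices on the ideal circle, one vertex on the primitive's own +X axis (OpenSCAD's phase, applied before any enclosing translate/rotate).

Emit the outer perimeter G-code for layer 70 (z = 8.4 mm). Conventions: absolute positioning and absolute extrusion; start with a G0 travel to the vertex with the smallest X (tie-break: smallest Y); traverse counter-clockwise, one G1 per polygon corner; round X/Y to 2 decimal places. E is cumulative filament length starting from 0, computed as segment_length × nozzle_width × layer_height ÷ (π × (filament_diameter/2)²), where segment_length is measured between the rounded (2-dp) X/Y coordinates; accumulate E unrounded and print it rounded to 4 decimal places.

At z = 8.4 mm: the cylinder: section is a regular 16-gon, circumradius r=11. The outline is a single polygon with 16 vertices. Extrusion per mm of travel: 0.4 × 0.12 / (π × 0.875²) = 0.019956. Accumulating E over each segment gives final E = 1.3704.

G0 X-11.00 Y0.00 Z8.40
G1 X-10.16 Y-4.21 E0.0857
G1 X-7.78 Y-7.78 E0.1713
G1 X-4.21 Y-10.16 E0.2569
G1 X0.00 Y-11.00 E0.3426
G1 X4.21 Y-10.16 E0.4283
G1 X7.78 Y-7.78 E0.5139
G1 X10.16 Y-4.21 E0.5995
G1 X11.00 Y0.00 E0.6852
G1 X10.16 Y4.21 E0.7709
G1 X7.78 Y7.78 E0.8565
G1 X4.21 Y10.16 E0.9421
G1 X0.00 Y11.00 E1.0278
G1 X-4.21 Y10.16 E1.1134
G1 X-7.78 Y7.78 E1.1991
G1 X-10.16 Y4.21 E1.2847
G1 X-11.00 Y0.00 E1.3704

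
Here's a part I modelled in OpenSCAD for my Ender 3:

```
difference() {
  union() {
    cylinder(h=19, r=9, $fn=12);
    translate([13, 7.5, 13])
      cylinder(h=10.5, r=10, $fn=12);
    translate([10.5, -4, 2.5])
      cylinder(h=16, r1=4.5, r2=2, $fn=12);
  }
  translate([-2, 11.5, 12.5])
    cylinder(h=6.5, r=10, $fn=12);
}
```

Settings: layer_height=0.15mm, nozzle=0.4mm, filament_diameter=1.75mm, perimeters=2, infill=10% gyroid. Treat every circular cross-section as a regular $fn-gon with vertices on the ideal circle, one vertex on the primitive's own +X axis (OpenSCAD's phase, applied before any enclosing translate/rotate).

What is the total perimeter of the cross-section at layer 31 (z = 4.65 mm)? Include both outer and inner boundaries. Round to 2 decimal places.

69.46 mm

At z = 4.65 mm: the r=9 cylinder gives a regular 12-gon of circumradius 9 (constant along its height) (perimeter = 2·12·9.000·sin(180°/12) = 55.90 mm); the cylinder at (13, 7.5) is not intersected at this z (z outside [13, 23.5]); the cone at (10.5, -4) contributes a regular 12-gon of circumradius 4.164 (interpolated between r1=4.5 and r2=2 at t=0.134) (perimeter = 2·12·4.164·sin(180°/12) = 25.87 mm); Taking the union: the regions partially overlap (shared area 6.35 mm²), so the edge portions inside another operand are dropped and the merged outline is re-measured after clipping — boundary = 69.46 mm; the cylinder at (-2, 11.5) is not intersected at this z (z outside [12.5, 19]); After the difference (first − rest): none of the subtracted shapes is present at this height, so that combined region is unchanged — boundary = 69.46 mm. Overall, the cross-section is a single solid region. Total boundary length (outer) = 69.46 mm.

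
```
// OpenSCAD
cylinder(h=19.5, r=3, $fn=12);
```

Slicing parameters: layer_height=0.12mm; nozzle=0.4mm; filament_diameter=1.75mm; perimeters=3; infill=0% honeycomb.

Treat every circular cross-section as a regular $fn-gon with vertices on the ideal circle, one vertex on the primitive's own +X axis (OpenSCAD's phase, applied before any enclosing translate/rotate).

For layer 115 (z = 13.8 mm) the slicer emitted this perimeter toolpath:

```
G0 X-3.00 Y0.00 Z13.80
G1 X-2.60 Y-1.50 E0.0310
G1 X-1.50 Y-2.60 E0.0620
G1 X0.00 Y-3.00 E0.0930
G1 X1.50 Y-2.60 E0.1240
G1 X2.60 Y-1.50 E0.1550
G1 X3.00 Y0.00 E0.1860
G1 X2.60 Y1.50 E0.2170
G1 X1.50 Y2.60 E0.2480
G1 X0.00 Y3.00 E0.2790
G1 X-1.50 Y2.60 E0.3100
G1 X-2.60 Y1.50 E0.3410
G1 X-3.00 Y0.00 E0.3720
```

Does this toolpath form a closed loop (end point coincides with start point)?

yes

Start point (G0): (-3.00, 0.00). End point (last G1): the path returns to the start — closed.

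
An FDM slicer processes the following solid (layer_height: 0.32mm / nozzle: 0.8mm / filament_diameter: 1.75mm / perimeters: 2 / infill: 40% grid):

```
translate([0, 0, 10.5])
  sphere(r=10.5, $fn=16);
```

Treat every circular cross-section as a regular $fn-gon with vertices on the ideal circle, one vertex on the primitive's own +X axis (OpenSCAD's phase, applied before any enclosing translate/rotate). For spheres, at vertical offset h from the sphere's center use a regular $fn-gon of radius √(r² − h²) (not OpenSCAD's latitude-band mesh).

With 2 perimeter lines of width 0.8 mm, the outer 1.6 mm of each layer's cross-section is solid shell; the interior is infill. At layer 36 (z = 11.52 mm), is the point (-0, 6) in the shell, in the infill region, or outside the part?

infill

At z = 11.52 mm: the r=10.5 sphere slices to a regular 16-gon of circumradius 10.450 (√(r²−h²) with h=1.02 from center). Overall, the cross-section is a single solid region. The nearest boundary edge runs (4.00, 9.65)→(0.00, 10.45); distance from the point to it = 4.36 mm. The point is inside the cross-section and 4.36 mm from the nearest boundary — more than the 1.6 mm shell width (2 × 0.8), so it's in the infill interior.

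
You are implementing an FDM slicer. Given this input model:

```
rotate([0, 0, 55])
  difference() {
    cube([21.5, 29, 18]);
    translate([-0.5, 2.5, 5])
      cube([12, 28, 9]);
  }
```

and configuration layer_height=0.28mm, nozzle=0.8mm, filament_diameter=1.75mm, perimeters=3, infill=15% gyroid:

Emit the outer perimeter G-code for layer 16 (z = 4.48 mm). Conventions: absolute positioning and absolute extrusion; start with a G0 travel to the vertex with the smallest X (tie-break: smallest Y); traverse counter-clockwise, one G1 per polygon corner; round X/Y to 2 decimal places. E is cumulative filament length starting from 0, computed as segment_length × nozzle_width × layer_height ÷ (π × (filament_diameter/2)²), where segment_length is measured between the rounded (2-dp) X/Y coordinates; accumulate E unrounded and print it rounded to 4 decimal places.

G0 X-23.76 Y16.63 Z4.48
G1 X0.00 Y0.00 E2.7009
G1 X12.33 Y17.61 E4.7029
G1 X-11.42 Y34.25 E7.4035
G1 X-23.76 Y16.63 E9.4069

At z = 4.48 mm: the cube (footprint 21.5×29) is included at this height; the cube at (-0.5, 2.5) does not reach this height (z outside [5, 14]); Subtracting the remaining from the first: none of the subtracted shapes is present at this height, so the 21.5×29 cube is unchanged — 1 connected region; (rotated 55° about Z; rotation is an isometry so areas/perimeters/island counts are preserved). The outline is a single polygon with 4 vertices. Extrusion per mm of travel: 0.8 × 0.28 / (π × 0.875²) = 0.093128. Accumulating E over each segment gives final E = 9.4069.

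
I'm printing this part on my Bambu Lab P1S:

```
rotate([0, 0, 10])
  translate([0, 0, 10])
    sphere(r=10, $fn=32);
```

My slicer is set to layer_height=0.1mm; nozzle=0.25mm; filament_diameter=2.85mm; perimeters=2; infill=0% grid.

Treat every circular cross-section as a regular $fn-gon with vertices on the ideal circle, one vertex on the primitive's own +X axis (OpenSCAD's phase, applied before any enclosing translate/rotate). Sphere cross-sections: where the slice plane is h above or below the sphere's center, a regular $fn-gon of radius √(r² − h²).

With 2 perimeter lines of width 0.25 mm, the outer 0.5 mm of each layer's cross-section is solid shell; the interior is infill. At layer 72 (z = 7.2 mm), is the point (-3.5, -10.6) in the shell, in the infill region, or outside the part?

At z = 7.2 mm: the sphere: section is a regular 32-gon, circumradius = √(r²−h²) = √(10²−2.8²) = 9.600; (whole slice rotated 10° about Z — lengths, areas and connectivity unchanged). Overall, the cross-section is a single solid region. Undo the 10° rotation: the query point maps to (-5.287, -9.831) in the un-rotated model frame. The nearest boundary edge runs (-5.33, -7.98)→(-3.67, -8.87); distance from the point to it = 1.61 mm. The point is not inside any of the regions above, so it lies outside the cross-section (1.61 mm from the nearest boundary).

outside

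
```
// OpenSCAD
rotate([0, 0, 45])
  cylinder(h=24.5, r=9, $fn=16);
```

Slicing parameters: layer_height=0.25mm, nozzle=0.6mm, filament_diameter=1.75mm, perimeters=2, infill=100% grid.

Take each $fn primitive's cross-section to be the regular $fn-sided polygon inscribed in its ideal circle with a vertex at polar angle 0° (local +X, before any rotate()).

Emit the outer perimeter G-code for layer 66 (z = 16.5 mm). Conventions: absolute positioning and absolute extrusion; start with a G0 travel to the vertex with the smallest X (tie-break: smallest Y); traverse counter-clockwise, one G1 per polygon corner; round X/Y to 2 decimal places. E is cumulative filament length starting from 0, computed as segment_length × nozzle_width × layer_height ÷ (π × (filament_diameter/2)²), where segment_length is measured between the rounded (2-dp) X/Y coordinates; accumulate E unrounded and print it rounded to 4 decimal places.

At z = 16.5 mm: the cylinder: section is a regular 16-gon, circumradius r=9; (rotated 45° about Z; rotation is an isometry so areas/perimeters/island counts are preserved). The outline is a single polygon with 16 vertices. Extrusion per mm of travel: 0.6 × 0.25 / (π × 0.875²) = 0.062363. Accumulating E over each segment gives final E = 3.5022.

G0 X-9.00 Y0.00 Z16.50
G1 X-8.31 Y-3.44 E0.2188
G1 X-6.36 Y-6.36 E0.4378
G1 X-3.44 Y-8.31 E0.6567
G1 X0.00 Y-9.00 E0.8755
G1 X3.44 Y-8.31 E1.0943
G1 X6.36 Y-6.36 E1.3133
G1 X8.31 Y-3.44 E1.5323
G1 X9.00 Y0.00 E1.7511
G1 X8.31 Y3.44 E1.9699
G1 X6.36 Y6.36 E2.1889
G1 X3.44 Y8.31 E2.4078
G1 X0.00 Y9.00 E2.6266
G1 X-3.44 Y8.31 E2.8454
G1 X-6.36 Y6.36 E3.0644
G1 X-8.31 Y3.44 E3.2834
G1 X-9.00 Y0.00 E3.5022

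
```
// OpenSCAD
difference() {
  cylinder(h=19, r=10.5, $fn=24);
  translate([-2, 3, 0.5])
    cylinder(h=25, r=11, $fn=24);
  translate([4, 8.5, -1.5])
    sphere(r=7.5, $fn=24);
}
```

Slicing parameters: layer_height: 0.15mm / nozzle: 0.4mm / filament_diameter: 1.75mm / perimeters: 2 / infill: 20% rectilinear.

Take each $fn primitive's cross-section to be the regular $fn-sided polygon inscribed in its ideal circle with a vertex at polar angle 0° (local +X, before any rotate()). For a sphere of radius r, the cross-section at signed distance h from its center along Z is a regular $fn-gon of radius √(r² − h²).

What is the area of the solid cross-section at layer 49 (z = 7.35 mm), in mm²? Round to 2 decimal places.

At z = 7.35 mm: the r=10.5 cylinder contributes a regular 24-gon of circumradius 10.5 (area = (24/2)·10.500²·sin(360°/24) = 342.42 mm²); the cylinder at (-2, 3): section is a regular 24-gon, circumradius r=11 (area = (24/2)·11.000²·sin(360°/24) = 375.81 mm²); the sphere at (4, 8.5) is not intersected at this z (|z−center|=8.850 > r=7.5); Subtracting the remaining from the first: starting from the r=10.5 cylinder (342.42 mm²), the r=11 cylinder at (-2, 3) partially overlaps it — only the 281.65 mm² overlap (of its 375.81 mm²) is removed, clipping the outline — area = 60.76 mm². Overall, the cross-section is a single solid region. Net area = 60.76 mm².

60.76 mm²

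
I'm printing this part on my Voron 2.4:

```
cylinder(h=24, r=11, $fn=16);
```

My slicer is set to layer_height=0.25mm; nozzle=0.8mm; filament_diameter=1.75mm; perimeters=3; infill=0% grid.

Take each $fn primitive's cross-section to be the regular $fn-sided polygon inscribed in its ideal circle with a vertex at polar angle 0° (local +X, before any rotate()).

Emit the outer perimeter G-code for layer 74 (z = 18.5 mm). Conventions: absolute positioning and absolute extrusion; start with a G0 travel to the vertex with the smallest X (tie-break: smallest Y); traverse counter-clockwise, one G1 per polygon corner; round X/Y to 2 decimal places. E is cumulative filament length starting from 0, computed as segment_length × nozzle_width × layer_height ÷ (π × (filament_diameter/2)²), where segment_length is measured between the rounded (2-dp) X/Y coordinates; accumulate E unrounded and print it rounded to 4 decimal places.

G0 X-11.00 Y0.00 Z18.50
G1 X-10.16 Y-4.21 E0.3570
G1 X-7.78 Y-7.78 E0.7137
G1 X-4.21 Y-10.16 E1.0705
G1 X0.00 Y-11.00 E1.4275
G1 X4.21 Y-10.16 E1.7844
G1 X7.78 Y-7.78 E2.1412
G1 X10.16 Y-4.21 E2.4980
G1 X11.00 Y0.00 E2.8549
G1 X10.16 Y4.21 E3.2119
G1 X7.78 Y7.78 E3.5686
G1 X4.21 Y10.16 E3.9254
G1 X0.00 Y11.00 E4.2824
G1 X-4.21 Y10.16 E4.6393
G1 X-7.78 Y7.78 E4.9961
G1 X-10.16 Y4.21 E5.3529
G1 X-11.00 Y0.00 E5.7098

At z = 18.5 mm: the cylinder: section is a regular 16-gon, circumradius r=11. The outline is a single polygon with 16 vertices. Extrusion per mm of travel: 0.8 × 0.25 / (π × 0.875²) = 0.083150. Accumulating E over each segment gives final E = 5.7098.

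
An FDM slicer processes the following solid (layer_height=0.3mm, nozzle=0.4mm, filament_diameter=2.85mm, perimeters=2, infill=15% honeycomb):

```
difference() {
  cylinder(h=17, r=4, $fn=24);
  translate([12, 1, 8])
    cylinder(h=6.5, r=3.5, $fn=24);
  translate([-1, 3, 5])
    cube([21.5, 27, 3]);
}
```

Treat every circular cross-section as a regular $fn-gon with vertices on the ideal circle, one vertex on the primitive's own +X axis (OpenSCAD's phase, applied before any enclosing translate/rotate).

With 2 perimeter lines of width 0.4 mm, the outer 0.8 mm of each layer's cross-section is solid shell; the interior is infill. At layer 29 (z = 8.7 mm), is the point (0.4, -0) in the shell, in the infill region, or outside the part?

infill

At z = 8.7 mm: the r=4 cylinder contributes a regular 24-gon of circumradius 4; the r=3.5 cylinder at (12, 1) gives a regular 24-gon of circumradius 3.5 (constant along its height); the cube at (-1, 3) does not reach this height (z outside [5, 8]); Subtracting the remaining from the first: starting from the r=4 cylinder, the r=3.5 cylinder at (12, 1) misses the remaining region (no effect) — 1 connected region. Overall, the cross-section is a single solid region. The nearest boundary edge runs (4.00, 0.00)→(3.86, -1.04); distance from the point to it = 3.57 mm. The point is inside the cross-section and 3.57 mm from the nearest boundary — more than the 0.8 mm shell width (2 × 0.4), so it's in the infill interior.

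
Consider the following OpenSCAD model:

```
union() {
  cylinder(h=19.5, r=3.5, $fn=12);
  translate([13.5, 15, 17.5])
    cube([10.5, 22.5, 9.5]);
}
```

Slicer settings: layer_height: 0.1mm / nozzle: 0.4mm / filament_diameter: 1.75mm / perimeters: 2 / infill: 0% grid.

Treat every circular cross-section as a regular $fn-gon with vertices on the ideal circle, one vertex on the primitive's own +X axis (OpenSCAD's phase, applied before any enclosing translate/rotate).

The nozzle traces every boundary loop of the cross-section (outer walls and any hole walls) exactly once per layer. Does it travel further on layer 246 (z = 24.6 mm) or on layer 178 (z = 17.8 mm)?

layer 178 (z = 17.8 mm)

Layer 246 (z = 24.6): the cylinder is not intersected at this z (z outside [0, 19.5]); the cube at (13.5, 15) is present — its section is the full 10.5×22.5 rectangle (perimeter 66.00 mm); Taking the union: only the 10.5×22.5 cube at (13.5, 15) is present, so the union is just that shape — boundary = 66.00 mm. So its perimeter = 66.00 mm. Layer 178 (z = 17.8): the r=3.5 cylinder gives a regular 12-gon of circumradius 3.5 (constant along its height) (perimeter = 2·12·3.500·sin(180°/12) = 21.74 mm); the cube at (13.5, 15) is present — its section is the full 10.5×22.5 rectangle (perimeter 66.00 mm); Combining (union): the 2 present regions are separate (no shared area or edge), so areas and boundary lengths simply add and each stays a separate island — boundary = 87.74 mm. So its perimeter = 87.74 mm. Layer 178 is larger (87.74 vs 66.00 mm).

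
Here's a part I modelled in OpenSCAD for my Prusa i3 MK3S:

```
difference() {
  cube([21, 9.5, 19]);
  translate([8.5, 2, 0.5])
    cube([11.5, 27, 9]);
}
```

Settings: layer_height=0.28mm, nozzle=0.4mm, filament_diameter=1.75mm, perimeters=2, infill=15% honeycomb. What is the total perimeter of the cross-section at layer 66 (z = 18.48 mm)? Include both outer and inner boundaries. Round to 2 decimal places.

61.00 mm

At z = 18.48 mm: the cube is present — its section is the full 21×9.5 rectangle (perimeter 61.00 mm); the cube at (8.5, 2) is not intersected at this z (z outside [0.5, 9.5]); Taking the first minus the rest: none of the subtracted shapes is present at this height, so the 21×9.5 cube is unchanged — boundary = 61.00 mm. Overall, the cross-section is a single solid region. Total boundary length (outer) = 61.00 mm.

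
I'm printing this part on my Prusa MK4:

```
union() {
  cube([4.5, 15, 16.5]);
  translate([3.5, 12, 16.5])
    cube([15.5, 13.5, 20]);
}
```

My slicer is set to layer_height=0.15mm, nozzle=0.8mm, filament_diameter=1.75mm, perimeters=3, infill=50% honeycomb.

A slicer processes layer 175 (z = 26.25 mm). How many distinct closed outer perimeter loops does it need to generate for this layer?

1

At z = 26.25 mm: the cube is absent (z outside [0, 16.5]); the cube at (3.5, 12) (footprint 15.5×13.5) is included at this height; Merging all regions: only the 15.5×13.5 cube at (3.5, 12) is present, so the union is just that shape — 1 connected region. The result has 1 disconnected region.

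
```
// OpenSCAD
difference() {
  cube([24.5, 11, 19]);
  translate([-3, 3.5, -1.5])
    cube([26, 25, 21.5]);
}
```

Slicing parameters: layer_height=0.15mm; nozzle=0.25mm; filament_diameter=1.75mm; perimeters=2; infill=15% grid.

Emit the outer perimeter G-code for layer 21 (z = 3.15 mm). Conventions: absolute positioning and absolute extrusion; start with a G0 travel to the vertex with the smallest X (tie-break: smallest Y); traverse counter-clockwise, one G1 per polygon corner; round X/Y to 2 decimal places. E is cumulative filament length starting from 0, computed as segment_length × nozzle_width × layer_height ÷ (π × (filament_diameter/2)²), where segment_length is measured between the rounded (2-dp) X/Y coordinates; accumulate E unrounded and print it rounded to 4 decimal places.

G0 X0.00 Y0.00 Z3.15
G1 X24.50 Y0.00 E0.3820
G1 X24.50 Y11.00 E0.5535
G1 X23.00 Y11.00 E0.5769
G1 X23.00 Y3.50 E0.6938
G1 X0.00 Y3.50 E1.0524
G1 X0.00 Y0.00 E1.1069

At z = 3.15 mm: the cube (footprint 24.5×11) is included at this height; the 26×25 cube at (-3, 3.5) contributes its full rectangle; Taking the first minus the rest: starting from the 24.5×11 cube, the 26×25 cube at (-3, 3.5) partially overlaps it — only the 172.50 mm² overlap (of its 650.00 mm²) is removed, clipping the outline — 1 connected region. The outline is a single polygon with 6 vertices. Extrusion per mm of travel: 0.25 × 0.15 / (π × 0.875²) = 0.015591. Accumulating E over each segment gives final E = 1.1069.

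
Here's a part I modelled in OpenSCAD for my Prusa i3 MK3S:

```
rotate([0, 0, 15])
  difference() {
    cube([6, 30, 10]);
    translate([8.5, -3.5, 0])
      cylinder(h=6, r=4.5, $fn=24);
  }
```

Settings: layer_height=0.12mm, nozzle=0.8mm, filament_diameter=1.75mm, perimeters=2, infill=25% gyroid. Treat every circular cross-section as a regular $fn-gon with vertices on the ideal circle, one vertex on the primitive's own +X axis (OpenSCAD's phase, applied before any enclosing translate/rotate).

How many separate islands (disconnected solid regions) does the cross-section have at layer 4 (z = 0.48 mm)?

At z = 0.48 mm: the 6×30 cube contributes its full rectangle; the r=4.5 cylinder at (8.5, -3.5) gives a regular 24-gon of circumradius 4.5 (constant along its height); After the difference (first − rest): starting from the 6×30 cube, the r=4.5 cylinder at (8.5, -3.5) partially overlaps it — only the 0.03 mm² overlap (of its 62.89 mm²) is removed, clipping the outline — 1 connected region; (whole slice rotated 15° about Z — lengths, areas and connectivity unchanged). Overall, the cross-section is a single solid region. Island count = 1.

1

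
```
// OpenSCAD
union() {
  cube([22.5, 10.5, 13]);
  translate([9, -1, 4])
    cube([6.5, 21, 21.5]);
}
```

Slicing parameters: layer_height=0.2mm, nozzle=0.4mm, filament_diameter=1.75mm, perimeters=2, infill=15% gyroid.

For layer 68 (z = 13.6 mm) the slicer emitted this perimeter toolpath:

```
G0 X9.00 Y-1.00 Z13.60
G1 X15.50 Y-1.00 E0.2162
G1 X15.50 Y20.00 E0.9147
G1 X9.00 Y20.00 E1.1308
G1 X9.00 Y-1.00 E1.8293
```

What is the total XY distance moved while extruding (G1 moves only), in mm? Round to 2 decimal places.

Sum the Euclidean lengths of each G1 segment: total = 55.00 mm.

55.00 mm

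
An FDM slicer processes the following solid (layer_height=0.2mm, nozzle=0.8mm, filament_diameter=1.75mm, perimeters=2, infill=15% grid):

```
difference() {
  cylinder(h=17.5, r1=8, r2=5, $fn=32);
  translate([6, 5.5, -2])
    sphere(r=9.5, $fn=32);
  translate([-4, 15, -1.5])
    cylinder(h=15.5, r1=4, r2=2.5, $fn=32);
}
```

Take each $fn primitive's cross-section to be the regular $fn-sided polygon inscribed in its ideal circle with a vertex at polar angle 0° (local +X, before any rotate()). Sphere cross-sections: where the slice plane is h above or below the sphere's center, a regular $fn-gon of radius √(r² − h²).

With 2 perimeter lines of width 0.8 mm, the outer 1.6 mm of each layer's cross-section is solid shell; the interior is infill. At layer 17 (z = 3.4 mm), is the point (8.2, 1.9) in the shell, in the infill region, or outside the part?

outside

At z = 3.4 mm: the cone contributes a regular 32-gon of circumradius 7.417 (interpolated between r1=8 and r2=5 at t=0.194); the sphere at (6, 5.5): section is a regular 32-gon, circumradius = √(r²−h²) = √(9.5²−5.4²) = 7.816; the cone at (-4, 15): at t=0.316 of its height the radius interpolates to r₁+(r₂−r₁)t = 3.526, giving a regular 32-gon of that circumradius; Subtracting the remaining from the first: starting from the cone, the r=9.5 sphere at (6, 5.5) partially overlaps it — only the 63.65 mm² overlap (of its 190.69 mm²) is removed, clipping the outline; the cone at (-4, 15) misses the remaining region (no effect) — 1 connected region. Overall, the cross-section is a single solid region. The nearest boundary edge runs (6.00, -2.32)→(7.04, -2.21); distance from the point to it = 4.27 mm. The point is not inside any of the regions above, so it lies outside the cross-section (4.27 mm from the nearest boundary).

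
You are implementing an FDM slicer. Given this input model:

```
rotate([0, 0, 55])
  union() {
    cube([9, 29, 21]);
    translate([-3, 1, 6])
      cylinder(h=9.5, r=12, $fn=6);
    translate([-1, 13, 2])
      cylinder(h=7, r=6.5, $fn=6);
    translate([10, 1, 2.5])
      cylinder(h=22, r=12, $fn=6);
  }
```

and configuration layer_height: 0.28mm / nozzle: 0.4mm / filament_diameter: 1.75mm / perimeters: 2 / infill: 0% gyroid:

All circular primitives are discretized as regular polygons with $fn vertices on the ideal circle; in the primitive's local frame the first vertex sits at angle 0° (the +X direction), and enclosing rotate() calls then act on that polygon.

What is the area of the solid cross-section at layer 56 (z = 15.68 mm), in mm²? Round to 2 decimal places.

At z = 15.68 mm: the cube (footprint 9×29) is included at this height (area 261.00 mm²); the cylinder at (-3, 1) is absent (z outside [6, 15.5]); the cylinder at (-1, 13) is absent (z outside [2, 9]); the cylinder at (10, 1): section is a regular 6-gon, circumradius r=12 (area = (6/2)·12.000²·sin(360°/6) = 374.12 mm²); Merging all regions: the regions partially overlap — summed areas 635.12 mm² minus the doubly-counted overlap 88.67 mm² gives 546.45 mm² — area = 546.45 mm²; (whole slice rotated 55° about Z — lengths, areas and connectivity unchanged). Overall, the cross-section is a single solid region. Net area = 546.45 mm².

546.45 mm²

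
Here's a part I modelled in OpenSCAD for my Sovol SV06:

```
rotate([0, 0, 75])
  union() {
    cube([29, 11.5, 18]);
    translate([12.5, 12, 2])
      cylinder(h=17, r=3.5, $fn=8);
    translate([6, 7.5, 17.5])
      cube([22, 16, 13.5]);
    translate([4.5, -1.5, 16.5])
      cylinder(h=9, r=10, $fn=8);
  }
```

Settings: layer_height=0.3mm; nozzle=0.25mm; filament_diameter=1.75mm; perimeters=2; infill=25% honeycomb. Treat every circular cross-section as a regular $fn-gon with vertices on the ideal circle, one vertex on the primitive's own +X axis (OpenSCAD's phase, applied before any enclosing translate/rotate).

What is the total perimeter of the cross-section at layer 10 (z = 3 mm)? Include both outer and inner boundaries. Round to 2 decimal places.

At z = 3 mm: the cube is present — its section is the full 29×11.5 rectangle (perimeter 81.00 mm); the r=3.5 cylinder at (12.5, 12) gives a regular 8-gon of circumradius 3.5 (constant along its height) (perimeter = 2·8·3.500·sin(180°/8) = 21.43 mm); the cube at (6, 7.5) does not reach this height (z outside [17.5, 31]); the cylinder at (4.5, -1.5) is absent (z outside [16.5, 25.5]); Taking the union: the regions partially overlap (shared area 13.93 mm²), so the edge portions inside another operand are dropped and the merged outline is re-measured after clipping — boundary = 86.21 mm; (rotated 75° about Z; rotation is an isometry so areas/perimeters/island counts are preserved). Overall, the cross-section is a single solid region. Total boundary length (outer) = 86.21 mm.

86.21 mm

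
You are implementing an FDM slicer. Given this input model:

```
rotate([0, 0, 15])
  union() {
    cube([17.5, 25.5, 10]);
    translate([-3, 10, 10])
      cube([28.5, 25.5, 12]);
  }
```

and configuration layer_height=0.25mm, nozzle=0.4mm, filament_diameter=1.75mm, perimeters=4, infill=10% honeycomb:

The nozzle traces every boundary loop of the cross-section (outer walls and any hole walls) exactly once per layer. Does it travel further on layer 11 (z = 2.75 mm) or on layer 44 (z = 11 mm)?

layer 44 (z = 11 mm)

Layer 11 (z = 2.75): the 17.5×25.5 cube contributes its full rectangle (perimeter 86.00 mm); the cube at (-3, 10) is absent (z outside [10, 22]); Combining (union): only the 17.5×25.5 cube is present, so the union is just that shape — boundary = 86.00 mm; (whole slice rotated 15° about Z — lengths, areas and connectivity unchanged). So its perimeter = 86.00 mm. Layer 44 (z = 11): the cube does not reach this height (z outside [0, 10]); the cube at (-3, 10) is present — its section is the full 28.5×25.5 rectangle (perimeter 108.00 mm); Taking the union: only the 28.5×25.5 cube at (-3, 10) is present, so the union is just that shape — boundary = 108.00 mm; (whole slice rotated 15° about Z — lengths, areas and connectivity unchanged). So its perimeter = 108.00 mm. Layer 44 is larger (108.00 vs 86.00 mm).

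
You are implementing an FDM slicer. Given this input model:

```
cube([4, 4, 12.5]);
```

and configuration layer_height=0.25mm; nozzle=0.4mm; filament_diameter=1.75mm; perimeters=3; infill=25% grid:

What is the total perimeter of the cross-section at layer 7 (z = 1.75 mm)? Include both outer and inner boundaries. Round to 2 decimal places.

16.00 mm

At z = 1.75 mm: the cube is present — its section is the full 4×4 rectangle (perimeter 16.00 mm). Overall, the cross-section is a single solid region. Total boundary length (outer) = 16.00 mm.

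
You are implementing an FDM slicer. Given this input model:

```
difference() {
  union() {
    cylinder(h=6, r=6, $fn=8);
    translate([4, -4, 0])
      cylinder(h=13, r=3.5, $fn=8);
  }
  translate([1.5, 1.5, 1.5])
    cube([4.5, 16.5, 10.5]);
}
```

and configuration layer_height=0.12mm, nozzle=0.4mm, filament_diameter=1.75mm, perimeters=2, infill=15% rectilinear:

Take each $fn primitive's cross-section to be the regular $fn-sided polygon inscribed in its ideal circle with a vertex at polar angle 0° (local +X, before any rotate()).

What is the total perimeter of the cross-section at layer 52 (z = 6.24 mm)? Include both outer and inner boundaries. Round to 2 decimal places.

At z = 6.24 mm: the cylinder is not intersected at this z (z outside [0, 6]); the r=3.5 cylinder at (4, -4) contributes a regular 8-gon of circumradius 3.5 (perimeter = 2·8·3.500·sin(180°/8) = 21.43 mm); Taking the union: only the r=3.5 cylinder at (4, -4) is present, so the union is just that shape — boundary = 21.43 mm; the 4.5×16.5 cube at (1.5, 1.5) contributes its full rectangle (perimeter 42.00 mm); Subtracting the remaining from the first: starting from that combined region, the 4.5×16.5 cube at (1.5, 1.5) misses the remaining region (no effect) — boundary = 21.43 mm. Overall, the cross-section is a single solid region. Total boundary length (outer) = 21.43 mm.

21.43 mm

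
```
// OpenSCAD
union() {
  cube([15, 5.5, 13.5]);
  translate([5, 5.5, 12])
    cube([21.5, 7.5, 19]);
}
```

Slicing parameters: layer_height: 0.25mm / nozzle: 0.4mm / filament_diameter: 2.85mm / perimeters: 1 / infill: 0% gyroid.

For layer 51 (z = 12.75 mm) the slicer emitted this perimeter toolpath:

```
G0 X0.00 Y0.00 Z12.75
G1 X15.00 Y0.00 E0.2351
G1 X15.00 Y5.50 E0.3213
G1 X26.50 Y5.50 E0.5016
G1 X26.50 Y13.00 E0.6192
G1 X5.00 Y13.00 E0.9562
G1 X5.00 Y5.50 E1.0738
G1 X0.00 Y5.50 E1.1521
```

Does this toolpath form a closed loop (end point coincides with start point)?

no

Start point (G0): (0.00, 0.00). End point (last G1): the path does not return to the start — open.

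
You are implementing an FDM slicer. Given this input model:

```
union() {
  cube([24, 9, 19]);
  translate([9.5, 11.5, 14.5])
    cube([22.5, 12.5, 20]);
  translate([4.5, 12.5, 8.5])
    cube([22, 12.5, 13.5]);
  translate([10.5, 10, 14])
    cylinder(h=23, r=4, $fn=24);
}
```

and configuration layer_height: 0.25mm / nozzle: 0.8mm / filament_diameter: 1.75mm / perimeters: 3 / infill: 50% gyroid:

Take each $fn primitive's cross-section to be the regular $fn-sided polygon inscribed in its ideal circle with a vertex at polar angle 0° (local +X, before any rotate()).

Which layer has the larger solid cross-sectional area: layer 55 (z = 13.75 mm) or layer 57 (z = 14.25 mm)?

Layer 55 (z = 13.75): the cube is present — its section is the full 24×9 rectangle (area 216.00 mm²); the cube at (9.5, 11.5) is absent (z outside [14.5, 34.5]); the 22×12.5 cube at (4.5, 12.5) contributes its full rectangle (area 275.00 mm²); the cylinder at (10.5, 10) is not intersected at this z (z outside [14, 37]); Combining (union): the 2 present regions are separate (no shared area or edge), so areas and boundary lengths simply add and each stays a separate island — area = 491.00 mm². So its area = 491.00 mm². Layer 57 (z = 14.25): the cube is present — its section is the full 24×9 rectangle (area 216.00 mm²); the cube at (9.5, 11.5) does not reach this height (z outside [14.5, 34.5]); the 22×12.5 cube at (4.5, 12.5) contributes its full rectangle (area 275.00 mm²); the r=4 cylinder at (10.5, 10) contributes a regular 24-gon of circumradius 4 (area = (24/2)·4.000²·sin(360°/24) = 49.69 mm²); Merging all regions: the regions partially overlap — summed areas 540.69 mm² minus the doubly-counted overlap 23.34 mm² gives 517.35 mm² — area = 517.35 mm². So its area = 517.35 mm². Layer 57 is larger (517.35 vs 491.00 mm²).

layer 57 (z = 14.25 mm)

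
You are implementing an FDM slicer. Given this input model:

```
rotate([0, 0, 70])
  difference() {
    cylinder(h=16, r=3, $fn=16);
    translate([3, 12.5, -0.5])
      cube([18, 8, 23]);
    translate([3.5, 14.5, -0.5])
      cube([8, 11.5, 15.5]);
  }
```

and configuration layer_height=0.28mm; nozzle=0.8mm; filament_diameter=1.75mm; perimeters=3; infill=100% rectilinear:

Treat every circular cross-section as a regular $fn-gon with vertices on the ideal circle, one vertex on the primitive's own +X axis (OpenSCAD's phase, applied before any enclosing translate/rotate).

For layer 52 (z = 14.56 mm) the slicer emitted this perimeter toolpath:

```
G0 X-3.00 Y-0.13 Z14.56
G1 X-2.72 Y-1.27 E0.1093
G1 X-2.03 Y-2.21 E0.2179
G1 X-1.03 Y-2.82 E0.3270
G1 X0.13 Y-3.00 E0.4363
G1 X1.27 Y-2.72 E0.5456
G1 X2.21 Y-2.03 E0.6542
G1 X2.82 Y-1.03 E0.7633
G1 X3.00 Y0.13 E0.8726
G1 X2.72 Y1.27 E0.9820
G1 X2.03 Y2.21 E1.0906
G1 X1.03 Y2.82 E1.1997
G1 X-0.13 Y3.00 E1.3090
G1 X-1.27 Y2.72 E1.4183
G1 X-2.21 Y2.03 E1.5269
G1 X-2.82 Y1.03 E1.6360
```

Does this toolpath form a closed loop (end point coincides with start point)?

no

Start point (G0): (-3.00, -0.13). End point (last G1): the path does not return to the start — open.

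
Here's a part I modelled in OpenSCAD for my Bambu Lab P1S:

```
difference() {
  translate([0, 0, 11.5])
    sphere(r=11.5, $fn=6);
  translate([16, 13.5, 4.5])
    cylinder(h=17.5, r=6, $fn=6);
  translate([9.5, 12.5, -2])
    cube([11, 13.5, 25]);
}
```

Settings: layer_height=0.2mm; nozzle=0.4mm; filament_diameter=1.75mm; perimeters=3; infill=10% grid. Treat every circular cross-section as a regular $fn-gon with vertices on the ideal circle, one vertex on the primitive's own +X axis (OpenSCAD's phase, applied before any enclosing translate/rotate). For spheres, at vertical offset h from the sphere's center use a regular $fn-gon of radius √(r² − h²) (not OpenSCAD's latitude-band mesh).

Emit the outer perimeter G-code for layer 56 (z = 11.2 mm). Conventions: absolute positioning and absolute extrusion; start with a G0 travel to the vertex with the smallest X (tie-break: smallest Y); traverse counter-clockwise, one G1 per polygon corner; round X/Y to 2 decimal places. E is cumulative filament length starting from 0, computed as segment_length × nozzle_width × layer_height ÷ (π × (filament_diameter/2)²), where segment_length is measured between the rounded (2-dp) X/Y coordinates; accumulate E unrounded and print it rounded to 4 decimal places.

At z = 11.2 mm: the sphere: section is a regular 6-gon, circumradius = √(r²−h²) = √(11.5²−0.3²) = 11.496; the cylinder at (16, 13.5): section is a regular 6-gon, circumradius r=6; the cube at (9.5, 12.5) is present — its section is the full 11×13.5 rectangle; Subtracting the remaining from the first: starting from the r=11.5 sphere, the r=6 cylinder at (16, 13.5) misses the remaining region (no effect); the 11×13.5 cube at (9.5, 12.5) misses the remaining region (no effect) — 1 connected region. The outline is a single polygon with 6 vertices. Extrusion per mm of travel: 0.4 × 0.2 / (π × 0.875²) = 0.033260. Accumulating E over each segment gives final E = 2.2950.

G0 X-11.50 Y0.00 Z11.20
G1 X-5.75 Y-9.96 E0.3825
G1 X5.75 Y-9.96 E0.7650
G1 X11.50 Y0.00 E1.1475
G1 X5.75 Y9.96 E1.5300
G1 X-5.75 Y9.96 E1.9125
G1 X-11.50 Y0.00 E2.2950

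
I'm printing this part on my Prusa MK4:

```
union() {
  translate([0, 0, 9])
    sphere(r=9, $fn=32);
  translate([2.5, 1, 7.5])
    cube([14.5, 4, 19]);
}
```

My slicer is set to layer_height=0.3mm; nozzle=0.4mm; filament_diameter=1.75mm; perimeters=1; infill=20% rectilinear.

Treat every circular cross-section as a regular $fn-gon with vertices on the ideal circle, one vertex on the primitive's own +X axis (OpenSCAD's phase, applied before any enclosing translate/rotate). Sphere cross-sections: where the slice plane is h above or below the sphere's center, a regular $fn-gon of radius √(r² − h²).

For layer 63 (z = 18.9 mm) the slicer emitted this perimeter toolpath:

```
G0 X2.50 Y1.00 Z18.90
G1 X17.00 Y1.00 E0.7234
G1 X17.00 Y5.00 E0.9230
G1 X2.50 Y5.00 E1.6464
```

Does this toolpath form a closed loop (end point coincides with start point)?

Start point (G0): (2.50, 1.00). End point (last G1): the path does not return to the start — open.

no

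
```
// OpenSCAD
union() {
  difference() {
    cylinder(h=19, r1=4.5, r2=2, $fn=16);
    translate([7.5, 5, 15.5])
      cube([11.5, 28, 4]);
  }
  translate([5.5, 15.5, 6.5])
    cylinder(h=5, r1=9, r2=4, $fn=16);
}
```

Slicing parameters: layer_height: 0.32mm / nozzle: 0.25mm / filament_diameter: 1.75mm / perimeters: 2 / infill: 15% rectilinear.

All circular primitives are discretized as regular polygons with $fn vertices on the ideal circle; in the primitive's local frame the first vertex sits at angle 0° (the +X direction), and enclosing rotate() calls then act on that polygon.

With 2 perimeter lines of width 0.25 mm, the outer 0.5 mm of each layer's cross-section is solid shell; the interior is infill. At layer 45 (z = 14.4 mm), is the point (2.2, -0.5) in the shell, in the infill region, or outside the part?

At z = 14.4 mm: the cone: at t=0.758 of its height the radius interpolates to r₁+(r₂−r₁)t = 2.605, giving a regular 16-gon of that circumradius; the cube at (7.5, 5) is absent (z outside [15.5, 19.5]); Taking the first minus the rest: none of the subtracted shapes is present at this height, so the cone is unchanged — 1 connected region; the cone at (5.5, 15.5) is absent (z outside [6.5, 11.5]); Combining (union): only the result so far is present, so the union is just that shape — 1 connected region. Overall, the cross-section is a single solid region. The nearest boundary edge runs (2.41, -1.00)→(2.61, 0.00); distance from the point to it = 0.30 mm. The point is inside the cross-section, 0.30 mm from the nearest boundary — within the 0.5 mm shell band (2 × 0.25).

shell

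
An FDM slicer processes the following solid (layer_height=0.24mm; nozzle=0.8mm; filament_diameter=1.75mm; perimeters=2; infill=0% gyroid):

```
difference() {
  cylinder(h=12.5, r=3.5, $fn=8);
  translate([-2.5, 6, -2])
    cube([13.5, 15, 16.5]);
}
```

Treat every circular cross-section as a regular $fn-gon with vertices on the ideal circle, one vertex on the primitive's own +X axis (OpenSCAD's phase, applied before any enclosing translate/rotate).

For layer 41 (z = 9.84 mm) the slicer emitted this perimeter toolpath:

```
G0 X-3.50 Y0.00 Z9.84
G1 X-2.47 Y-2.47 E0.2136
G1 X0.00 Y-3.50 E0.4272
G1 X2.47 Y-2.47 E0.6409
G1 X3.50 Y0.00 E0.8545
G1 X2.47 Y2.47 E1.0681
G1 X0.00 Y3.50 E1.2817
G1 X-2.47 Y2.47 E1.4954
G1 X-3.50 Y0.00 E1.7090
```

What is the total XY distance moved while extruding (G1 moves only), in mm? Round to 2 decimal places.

Sum the Euclidean lengths of each G1 segment: total = 21.41 mm.

21.41 mm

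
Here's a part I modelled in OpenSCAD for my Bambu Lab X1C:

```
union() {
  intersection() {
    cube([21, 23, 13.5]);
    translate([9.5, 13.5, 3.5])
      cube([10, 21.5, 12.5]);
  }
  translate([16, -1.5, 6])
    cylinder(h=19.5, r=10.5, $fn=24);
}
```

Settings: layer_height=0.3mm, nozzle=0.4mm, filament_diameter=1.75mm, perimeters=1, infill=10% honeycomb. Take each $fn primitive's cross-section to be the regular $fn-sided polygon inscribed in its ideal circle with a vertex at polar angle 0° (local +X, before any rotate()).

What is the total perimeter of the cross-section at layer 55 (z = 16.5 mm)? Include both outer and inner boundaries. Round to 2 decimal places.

65.79 mm

At z = 16.5 mm: the cube is not intersected at this z (z outside [0, 13.5]); the cube at (9.5, 13.5) is absent (z outside [3.5, 16]); Taking the intersection: at least one operand is absent at this height, so nothing remains; the cylinder at (16, -1.5): section is a regular 24-gon, circumradius r=10.5 (perimeter = 2·24·10.500·sin(180°/24) = 65.79 mm); Combining (union): only the r=10.5 cylinder at (16, -1.5) is present, so the union is just that shape — boundary = 65.79 mm. Overall, the cross-section is a single solid region. Total boundary length (outer) = 65.79 mm.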